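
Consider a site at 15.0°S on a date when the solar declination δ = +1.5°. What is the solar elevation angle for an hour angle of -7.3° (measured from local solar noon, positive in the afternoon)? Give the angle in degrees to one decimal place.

cos θ_z = sin(-15.0°) sin(1.5°) + cos(-15.0°) cos(1.5°) cos(-7.30°) = -0.0068 + 0.9578 = 0.9510.
θ_z = arccos(0.9510) = 18.01°, so the elevation is 90° − 18.01° = 71.99°.

72.0°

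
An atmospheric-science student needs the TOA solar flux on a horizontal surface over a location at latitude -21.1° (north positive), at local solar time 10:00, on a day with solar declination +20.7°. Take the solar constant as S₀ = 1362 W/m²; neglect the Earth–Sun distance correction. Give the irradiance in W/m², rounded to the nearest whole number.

856 W/m²

Hour angle H = 15° × (10 − 12) = -30.00°.
With φ = -21.1°, δ = 20.7°, H = -30.00°: sin φ sin δ = -0.1272, cos φ cos δ cos H = 0.7558, so cos θ_z = 0.6286.
Top-of-atmosphere irradiance = S₀ cos θ_z = 1362 × 0.6286 = 856.15 W/m².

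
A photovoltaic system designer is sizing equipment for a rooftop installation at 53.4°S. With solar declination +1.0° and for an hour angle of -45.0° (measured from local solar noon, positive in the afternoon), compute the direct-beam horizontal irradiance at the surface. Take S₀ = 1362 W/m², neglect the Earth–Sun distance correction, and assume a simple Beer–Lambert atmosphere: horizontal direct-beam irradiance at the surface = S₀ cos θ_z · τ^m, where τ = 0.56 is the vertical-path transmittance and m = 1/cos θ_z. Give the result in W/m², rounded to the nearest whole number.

134 W/m²

cos θ_z = sin φ sin δ + cos φ cos δ cos H = (-0.8028)(0.0175) + (0.5962)(0.9998)(0.7071) = 0.4074.
Air mass m = 1/cos θ_z = 1/0.4074 = 2.455; τ^m = 0.56^2.455 = 0.2409.
Surface direct beam = 1362 × 0.4074 × 0.2409 = 133.67 W/m².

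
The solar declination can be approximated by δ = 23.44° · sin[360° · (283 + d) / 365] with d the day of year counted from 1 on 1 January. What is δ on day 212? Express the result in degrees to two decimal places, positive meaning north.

+18.42°

360 × (283 + 212) / 365 = 488.219°; sin(488.219°) = 0.7857.
δ = 23.44 × 0.7857 = 18.417° ≈ +18.42°.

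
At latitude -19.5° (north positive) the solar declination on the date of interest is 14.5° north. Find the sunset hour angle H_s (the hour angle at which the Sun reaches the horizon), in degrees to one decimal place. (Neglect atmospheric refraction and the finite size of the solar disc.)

84.7°

cos H_s = −tan(-19.5°) · tan(14.5°) = 0.0916, so H_s = arccos(0.0916) = 84.74°.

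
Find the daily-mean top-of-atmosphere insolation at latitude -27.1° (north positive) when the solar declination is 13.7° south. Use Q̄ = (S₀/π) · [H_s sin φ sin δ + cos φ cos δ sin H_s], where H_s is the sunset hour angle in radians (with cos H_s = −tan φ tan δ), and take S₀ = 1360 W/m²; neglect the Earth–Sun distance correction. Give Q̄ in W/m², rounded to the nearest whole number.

451 W/m²

cos H_s = −tan(-27.1°) · tan(-13.7°) = -0.1247, so H_s = arccos(-0.1247) = 97.16°. In radians, H_s = 1.6958.
H_s sin φ sin δ = 1.6958 × -0.4555 × -0.2368 = 0.1829.
cos φ cos δ sin H_s = 0.8902 × 0.9715 × 0.9922 = 0.8581.
Q̄ = (1360/π) × (0.1829 + 0.8581) = 432.90 × 1.0410 = 450.65 W/m².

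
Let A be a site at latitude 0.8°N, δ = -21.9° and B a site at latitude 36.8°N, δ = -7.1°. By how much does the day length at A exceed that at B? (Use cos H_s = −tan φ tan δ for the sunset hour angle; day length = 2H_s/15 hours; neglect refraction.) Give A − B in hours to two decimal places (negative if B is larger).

+0.67 h

A: H_s = arccos(−tan 0.8° · tan -21.9°) = 89.68°, so 2H_s/15 = 11.9573 h.
B: H_s = arccos(−tan 36.8° · tan -7.1°) = 84.65°, so 2H_s/15 = 11.2867 h.
A − B = 11.9573 − 11.2867 = 0.6706 h.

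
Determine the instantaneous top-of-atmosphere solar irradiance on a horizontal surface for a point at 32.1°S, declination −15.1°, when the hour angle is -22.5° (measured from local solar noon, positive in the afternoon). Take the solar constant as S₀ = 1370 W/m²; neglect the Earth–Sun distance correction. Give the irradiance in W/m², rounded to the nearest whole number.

With φ = -32.1°, δ = -15.1°, H = -22.50°: sin φ sin δ = 0.1384, cos φ cos δ cos H = 0.7556, so cos θ_z = 0.8940.
Top-of-atmosphere irradiance = S₀ cos θ_z = 1370 × 0.8940 = 1224.78 W/m².

1225 W/m²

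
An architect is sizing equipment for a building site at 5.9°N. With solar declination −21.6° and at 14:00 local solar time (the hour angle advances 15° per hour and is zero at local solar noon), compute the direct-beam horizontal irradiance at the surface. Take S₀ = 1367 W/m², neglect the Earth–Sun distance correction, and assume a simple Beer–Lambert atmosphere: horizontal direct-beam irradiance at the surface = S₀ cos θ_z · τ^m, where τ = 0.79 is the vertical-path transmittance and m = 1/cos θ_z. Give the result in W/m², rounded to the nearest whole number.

Hour angle H = 15° × (14 − 12) = 30.00°.
cos θ_z = sin(5.9°) sin(-21.6°) + cos(5.9°) cos(-21.6°) cos(30.00°) = -0.0378 + 0.8009 = 0.7631.
Air mass m = 1/cos θ_z = 1/0.7631 = 1.310; τ^m = 0.79^1.310 = 0.7343.
Surface direct beam = 1367 × 0.7631 × 0.7343 = 765.99 W/m².

766 W/m²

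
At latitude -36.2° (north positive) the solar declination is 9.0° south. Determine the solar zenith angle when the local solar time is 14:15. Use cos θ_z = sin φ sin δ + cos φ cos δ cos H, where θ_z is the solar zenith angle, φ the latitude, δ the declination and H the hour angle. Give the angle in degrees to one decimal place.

Hour angle H = 15° × (14.25 − 12) = 33.75°.
cos θ_z = sin φ sin δ + cos φ cos δ cos H = (-0.5906)(-0.1564) + (0.8070)(0.9877)(0.8315) = 0.7551.
θ_z = arccos(0.7551) = 40.97°.

41.0°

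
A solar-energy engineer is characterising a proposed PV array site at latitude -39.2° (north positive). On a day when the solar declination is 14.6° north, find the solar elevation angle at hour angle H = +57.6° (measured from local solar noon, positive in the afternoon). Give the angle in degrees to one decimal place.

cos θ_z = sin φ sin δ + cos φ cos δ cos H = (-0.6320)(0.2521) + (0.7749)(0.9677)(0.5358) = 0.2425.
θ_z = arccos(0.2425) = 75.97°, so the elevation is 90° − 75.97° = 14.03°.

14.0°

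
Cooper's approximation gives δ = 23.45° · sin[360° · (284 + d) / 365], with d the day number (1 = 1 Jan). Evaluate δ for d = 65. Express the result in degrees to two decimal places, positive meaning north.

360 × (284 + 65) / 365 = 344.219°; sin(344.219°) = -0.2720.
δ = 23.45 × -0.2720 = -6.378° ≈ -6.38°.

-6.38°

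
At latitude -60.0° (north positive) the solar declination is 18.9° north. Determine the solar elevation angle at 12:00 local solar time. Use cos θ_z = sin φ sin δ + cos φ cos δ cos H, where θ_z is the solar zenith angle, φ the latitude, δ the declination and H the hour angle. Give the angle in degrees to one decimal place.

11.1°

Hour angle H = 15° × (12 − 12) = 0.00°.
With φ = -60.0°, δ = 18.9°, H = 0.00°: sin φ sin δ = -0.2805, cos φ cos δ cos H = 0.4730, so cos θ_z = 0.1925.
θ_z = arccos(0.1925) = 78.90°, so the elevation is 90° − 78.90° = 11.10°.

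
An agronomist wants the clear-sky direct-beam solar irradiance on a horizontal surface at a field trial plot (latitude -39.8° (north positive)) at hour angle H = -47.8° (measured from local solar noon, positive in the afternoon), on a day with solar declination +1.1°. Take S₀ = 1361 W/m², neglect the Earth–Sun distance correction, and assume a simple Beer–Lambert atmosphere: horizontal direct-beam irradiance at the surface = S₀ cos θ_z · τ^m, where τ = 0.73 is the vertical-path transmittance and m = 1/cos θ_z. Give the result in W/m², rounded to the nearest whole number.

367 W/m²

cos θ_z = sin φ sin δ + cos φ cos δ cos H = (-0.6401)(0.0192) + (0.7683)(0.9998)(0.6717) = 0.5037.
Air mass m = 1/cos θ_z = 1/0.5037 = 1.985; τ^m = 0.73^1.985 = 0.5354.
Surface direct beam = 1361 × 0.5037 × 0.5354 = 367.04 W/m².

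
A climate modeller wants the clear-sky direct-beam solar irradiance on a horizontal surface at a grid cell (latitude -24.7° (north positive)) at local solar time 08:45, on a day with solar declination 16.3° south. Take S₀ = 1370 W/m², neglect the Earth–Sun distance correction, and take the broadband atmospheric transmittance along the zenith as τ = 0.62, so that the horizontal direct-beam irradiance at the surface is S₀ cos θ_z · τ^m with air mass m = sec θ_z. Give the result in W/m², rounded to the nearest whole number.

Hour angle H = 15° × (8.75 − 12) = -48.75°.
With φ = -24.7°, δ = -16.3°, H = -48.75°: sin φ sin δ = 0.1173, cos φ cos δ cos H = 0.5749, so cos θ_z = 0.6922.
Air mass m = 1/cos θ_z = 1/0.6922 = 1.445; τ^m = 0.62^1.445 = 0.5012.
Surface direct beam = 1370 × 0.6922 × 0.5012 = 475.29 W/m².

475 W/m²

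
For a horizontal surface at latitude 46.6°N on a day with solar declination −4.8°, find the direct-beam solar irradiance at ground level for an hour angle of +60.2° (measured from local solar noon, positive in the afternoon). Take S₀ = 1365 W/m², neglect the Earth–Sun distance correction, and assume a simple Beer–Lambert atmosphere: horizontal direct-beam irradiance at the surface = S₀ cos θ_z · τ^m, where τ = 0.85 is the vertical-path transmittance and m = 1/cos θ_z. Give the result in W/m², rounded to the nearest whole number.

With φ = 46.6°, δ = -4.8°, H = 60.20°: sin φ sin δ = -0.0608, cos φ cos δ cos H = 0.3403, so cos θ_z = 0.2795.
Air mass m = 1/cos θ_z = 1/0.2795 = 3.578; τ^m = 0.85^3.578 = 0.5591.
Surface direct beam = 1365 × 0.2795 × 0.5591 = 213.31 W/m².

213 W/m²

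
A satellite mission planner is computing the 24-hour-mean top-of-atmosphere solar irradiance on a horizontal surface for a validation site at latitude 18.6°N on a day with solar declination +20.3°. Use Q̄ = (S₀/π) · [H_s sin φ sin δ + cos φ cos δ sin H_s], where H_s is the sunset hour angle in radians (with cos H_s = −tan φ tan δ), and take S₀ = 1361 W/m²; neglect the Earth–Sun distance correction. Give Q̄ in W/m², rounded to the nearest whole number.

−tan φ tan δ = −(0.3365)(0.3699) = -0.1245; H_s = arccos(-0.1245) = 97.15°. In radians, H_s = 1.6956.
H_s sin φ sin δ = 1.6956 × 0.3190 × 0.3469 = 0.1876.
cos φ cos δ sin H_s = 0.9478 × 0.9379 × 0.9922 = 0.8820.
Q̄ = (1361/π) × (0.1876 + 0.8820) = 433.22 × 1.0696 = 463.37 W/m².

463 W/m²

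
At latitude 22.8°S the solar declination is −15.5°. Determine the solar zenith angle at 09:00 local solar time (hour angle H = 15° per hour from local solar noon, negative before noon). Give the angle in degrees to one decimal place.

Hour angle H = 15° × (9 − 12) = -45.00°.
cos θ_z = sin φ sin δ + cos φ cos δ cos H = (-0.3875)(-0.2672) + (0.9219)(0.9636)(0.7071) = 0.7317.
θ_z = arccos(0.7317) = 42.97°.

43.0°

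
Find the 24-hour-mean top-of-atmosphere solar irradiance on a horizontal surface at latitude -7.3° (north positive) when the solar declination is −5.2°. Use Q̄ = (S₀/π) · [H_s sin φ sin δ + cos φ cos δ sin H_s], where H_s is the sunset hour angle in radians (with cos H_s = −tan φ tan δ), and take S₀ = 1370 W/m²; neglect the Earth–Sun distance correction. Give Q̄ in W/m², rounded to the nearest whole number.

439 W/m²

cos H_s = −tan(-7.3°) · tan(-5.2°) = -0.0117, so H_s = arccos(-0.0117) = 90.67°. In radians, H_s = 1.5825.
H_s sin φ sin δ = 1.5825 × -0.1271 × -0.0906 = 0.0182.
cos φ cos δ sin H_s = 0.9919 × 0.9959 × 0.9999 = 0.9877.
Q̄ = (1370/π) × (0.0182 + 0.9877) = 436.08 × 1.0059 = 438.65 W/m².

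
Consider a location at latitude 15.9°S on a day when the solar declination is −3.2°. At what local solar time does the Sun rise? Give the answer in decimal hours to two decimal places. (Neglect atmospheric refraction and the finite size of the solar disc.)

5.94 h

The sunset hour angle satisfies cos H_s = −tan φ tan δ = -0.0159, giving H_s = 90.91°.
Sunrise is at 12 − H_s/15 = 12 − 6.061 = 5.939 h local solar time.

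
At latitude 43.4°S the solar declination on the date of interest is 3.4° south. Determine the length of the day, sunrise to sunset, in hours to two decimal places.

The sunset hour angle satisfies cos H_s = −tan φ tan δ = -0.0562, giving H_s = 93.22°.
Day length = 2 H_s / 15° h⁻¹ = 186.44° / 15 = 12.429 h.

12.43 hours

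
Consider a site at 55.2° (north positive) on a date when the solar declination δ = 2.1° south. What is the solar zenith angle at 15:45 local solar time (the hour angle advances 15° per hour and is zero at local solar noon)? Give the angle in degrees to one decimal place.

Hour angle H = 15° × (15.75 − 12) = 56.25°.
cos θ_z = sin(55.2°) sin(-2.1°) + cos(55.2°) cos(-2.1°) cos(56.25°) = -0.0301 + 0.3169 = 0.2868.
θ_z = arccos(0.2868) = 73.33°.

73.3°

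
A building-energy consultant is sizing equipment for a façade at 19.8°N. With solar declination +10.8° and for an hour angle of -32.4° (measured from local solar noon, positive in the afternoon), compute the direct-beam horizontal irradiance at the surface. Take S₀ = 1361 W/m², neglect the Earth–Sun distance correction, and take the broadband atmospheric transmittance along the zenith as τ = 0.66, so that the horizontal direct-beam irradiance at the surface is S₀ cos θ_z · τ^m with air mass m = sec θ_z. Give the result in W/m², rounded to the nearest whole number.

With φ = 19.8°, δ = 10.8°, H = -32.40°: sin φ sin δ = 0.0635, cos φ cos δ cos H = 0.7803, so cos θ_z = 0.8438.
Air mass m = 1/cos θ_z = 1/0.8438 = 1.185; τ^m = 0.66^1.185 = 0.6112.
Surface direct beam = 1361 × 0.8438 × 0.6112 = 701.91 W/m².

702 W/m²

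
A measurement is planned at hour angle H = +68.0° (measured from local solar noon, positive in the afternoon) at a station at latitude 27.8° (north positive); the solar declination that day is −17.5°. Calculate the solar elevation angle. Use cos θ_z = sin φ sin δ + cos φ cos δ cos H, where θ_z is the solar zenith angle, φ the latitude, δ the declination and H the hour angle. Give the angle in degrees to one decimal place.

10.1°

cos θ_z = sin φ sin δ + cos φ cos δ cos H = (0.4664)(-0.3007) + (0.8846)(0.9537)(0.3746) = 0.1758.
θ_z = arccos(0.1758) = 79.87°, so the elevation is 90° − 79.87° = 10.13°.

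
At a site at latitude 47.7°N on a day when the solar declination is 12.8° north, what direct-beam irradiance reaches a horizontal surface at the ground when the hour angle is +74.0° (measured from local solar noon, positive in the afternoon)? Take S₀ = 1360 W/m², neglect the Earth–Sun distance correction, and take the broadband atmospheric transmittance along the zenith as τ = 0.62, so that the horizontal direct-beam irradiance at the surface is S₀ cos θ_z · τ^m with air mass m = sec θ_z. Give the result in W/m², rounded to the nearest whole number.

117 W/m²

With φ = 47.7°, δ = 12.8°, H = 74.00°: sin φ sin δ = 0.1639, cos φ cos δ cos H = 0.1809, so cos θ_z = 0.3448.
Air mass m = 1/cos θ_z = 1/0.3448 = 2.900; τ^m = 0.62^2.900 = 0.2500.
Surface direct beam = 1360 × 0.3448 × 0.2500 = 117.23 W/m².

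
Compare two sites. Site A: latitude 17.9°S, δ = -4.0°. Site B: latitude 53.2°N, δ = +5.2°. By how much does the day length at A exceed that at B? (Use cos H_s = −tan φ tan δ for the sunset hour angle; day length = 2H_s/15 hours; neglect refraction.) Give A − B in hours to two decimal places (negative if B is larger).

-0.76 h

A: H_s = arccos(−tan -17.9° · tan -4.0°) = 91.29°, so 2H_s/15 = 12.1720 h.
B: H_s = arccos(−tan 53.2° · tan 5.2°) = 96.99°, so 2H_s/15 = 12.9320 h.
A − B = 12.1720 − 12.9320 = -0.7600 h.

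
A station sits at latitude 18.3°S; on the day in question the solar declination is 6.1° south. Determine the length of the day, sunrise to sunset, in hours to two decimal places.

12.27 hours

−tan φ tan δ = −(-0.3307)(-0.1069) = -0.0354; H_s = arccos(-0.0354) = 92.03°.
Day length = 2 H_s / 15° h⁻¹ = 184.06° / 15 = 12.271 h.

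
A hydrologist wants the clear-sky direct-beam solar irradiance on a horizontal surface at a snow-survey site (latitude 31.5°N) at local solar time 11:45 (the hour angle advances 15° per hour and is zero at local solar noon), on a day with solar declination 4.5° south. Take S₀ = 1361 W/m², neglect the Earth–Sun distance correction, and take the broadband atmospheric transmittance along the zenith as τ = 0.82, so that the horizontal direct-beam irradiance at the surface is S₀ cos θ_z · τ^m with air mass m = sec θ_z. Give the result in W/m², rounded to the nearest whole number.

859 W/m²

Hour angle H = 15° × (11.75 − 12) = -3.75°.
cos θ_z = sin φ sin δ + cos φ cos δ cos H = (0.5225)(-0.0785) + (0.8526)(0.9969)(0.9979) = 0.8072.
Air mass m = 1/cos θ_z = 1/0.8072 = 1.239; τ^m = 0.82^1.239 = 0.7820.
Surface direct beam = 1361 × 0.8072 × 0.7820 = 859.10 W/m².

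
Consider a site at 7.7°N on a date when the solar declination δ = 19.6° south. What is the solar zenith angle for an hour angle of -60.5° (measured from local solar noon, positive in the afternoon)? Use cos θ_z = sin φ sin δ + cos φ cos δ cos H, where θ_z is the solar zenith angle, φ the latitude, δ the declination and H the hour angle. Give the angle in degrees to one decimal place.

65.5°

With φ = 7.7°, δ = -19.6°, H = -60.50°: sin φ sin δ = -0.0449, cos φ cos δ cos H = 0.4597, so cos θ_z = 0.4148.
θ_z = arccos(0.4148) = 65.49°.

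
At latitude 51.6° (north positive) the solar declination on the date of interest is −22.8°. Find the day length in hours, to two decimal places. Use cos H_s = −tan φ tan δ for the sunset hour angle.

7.73 hours

The sunset hour angle satisfies cos H_s = −tan φ tan δ = 0.5304, giving H_s = 57.97°.
Day length = 2 H_s / 15° h⁻¹ = 115.94° / 15 = 7.729 h.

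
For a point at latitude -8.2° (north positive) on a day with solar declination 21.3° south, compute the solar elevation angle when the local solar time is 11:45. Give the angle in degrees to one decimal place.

76.4°

Hour angle H = 15° × (11.75 − 12) = -3.75°.
cos θ_z = sin φ sin δ + cos φ cos δ cos H = (-0.1426)(-0.3633) + (0.9898)(0.9317)(0.9979) = 0.9721.
θ_z = arccos(0.9721) = 13.57°, so the elevation is 90° − 13.57° = 76.43°.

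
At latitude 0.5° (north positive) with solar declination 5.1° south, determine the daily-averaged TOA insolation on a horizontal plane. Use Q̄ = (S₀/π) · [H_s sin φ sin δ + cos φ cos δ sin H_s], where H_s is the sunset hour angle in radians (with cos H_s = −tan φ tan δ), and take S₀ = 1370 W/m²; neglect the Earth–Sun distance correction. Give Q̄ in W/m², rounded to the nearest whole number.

434 W/m²

−tan φ tan δ = −(0.0087)(-0.0892) = 0.0008; H_s = arccos(0.0008) = 89.95°. In radians, H_s = 1.5699.
H_s sin φ sin δ = 1.5699 × 0.0087 × -0.0889 = -0.0012.
cos φ cos δ sin H_s = 1.0000 × 0.9960 × 1.0000 = 0.9960.
Q̄ = (1370/π) × (-0.0012 + 0.9960) = 436.08 × 0.9948 = 433.81 W/m².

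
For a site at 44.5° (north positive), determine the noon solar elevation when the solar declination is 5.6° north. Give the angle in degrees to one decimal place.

At local solar noon the hour angle is zero, so the elevation is 90° − |φ − δ| = 90° − |44.5° − (5.6°)| = 90° − 38.9° = 51.1°.

51.1°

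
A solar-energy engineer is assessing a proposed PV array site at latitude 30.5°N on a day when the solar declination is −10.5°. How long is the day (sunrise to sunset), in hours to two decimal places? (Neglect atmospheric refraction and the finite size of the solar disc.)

cos H_s = −tan(30.5°) · tan(-10.5°) = 0.1092, so H_s = arccos(0.1092) = 83.73°.
Day length = 2 H_s / 15° h⁻¹ = 167.46° / 15 = 11.164 h.

11.16 hours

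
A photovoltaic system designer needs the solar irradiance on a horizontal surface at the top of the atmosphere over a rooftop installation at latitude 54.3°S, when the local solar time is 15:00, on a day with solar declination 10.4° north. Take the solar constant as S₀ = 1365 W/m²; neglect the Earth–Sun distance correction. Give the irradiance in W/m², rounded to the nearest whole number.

Hour angle H = 15° × (15 − 12) = 45.00°.
With φ = -54.3°, δ = 10.4°, H = 45.00°: sin φ sin δ = -0.1466, cos φ cos δ cos H = 0.4058, so cos θ_z = 0.2592.
Top-of-atmosphere irradiance = S₀ cos θ_z = 1365 × 0.2592 = 353.81 W/m².

354 W/m²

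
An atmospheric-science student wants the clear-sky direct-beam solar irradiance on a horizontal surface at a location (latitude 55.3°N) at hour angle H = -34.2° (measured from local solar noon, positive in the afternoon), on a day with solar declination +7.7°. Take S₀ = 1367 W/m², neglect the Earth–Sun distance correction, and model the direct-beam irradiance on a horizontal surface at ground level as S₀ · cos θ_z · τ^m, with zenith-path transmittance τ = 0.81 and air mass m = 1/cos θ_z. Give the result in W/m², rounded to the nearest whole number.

cos θ_z = sin(55.3°) sin(7.7°) + cos(55.3°) cos(7.7°) cos(-34.20°) = 0.1102 + 0.4666 = 0.5768.
Air mass m = 1/cos θ_z = 1/0.5768 = 1.734; τ^m = 0.81^1.734 = 0.6939.
Surface direct beam = 1367 × 0.5768 × 0.6939 = 547.13 W/m².

547 W/m²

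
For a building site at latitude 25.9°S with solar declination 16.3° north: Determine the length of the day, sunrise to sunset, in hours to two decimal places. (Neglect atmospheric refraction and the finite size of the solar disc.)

10.91 hours

cos H_s = −tan(-25.9°) · tan(16.3°) = 0.1420, so H_s = arccos(0.1420) = 81.84°.
Day length = 2 H_s / 15° h⁻¹ = 163.68° / 15 = 10.912 h.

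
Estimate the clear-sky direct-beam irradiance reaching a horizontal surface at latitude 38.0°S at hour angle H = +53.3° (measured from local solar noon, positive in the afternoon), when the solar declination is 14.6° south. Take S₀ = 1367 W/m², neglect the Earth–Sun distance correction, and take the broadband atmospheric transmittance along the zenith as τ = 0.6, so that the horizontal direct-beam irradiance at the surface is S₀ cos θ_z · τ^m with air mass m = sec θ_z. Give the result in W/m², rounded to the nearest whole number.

With φ = -38.0°, δ = -14.6°, H = 53.30°: sin φ sin δ = 0.1552, cos φ cos δ cos H = 0.4557, so cos θ_z = 0.6109.
Air mass m = 1/cos θ_z = 1/0.6109 = 1.637; τ^m = 0.6^1.637 = 0.4333.
Surface direct beam = 1367 × 0.6109 × 0.4333 = 361.85 W/m².

362 W/m²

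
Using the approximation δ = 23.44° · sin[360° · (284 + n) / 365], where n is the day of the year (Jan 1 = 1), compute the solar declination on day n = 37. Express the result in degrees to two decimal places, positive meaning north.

-16.10°

360 × (284 + 37) / 365 = 316.603°; sin(316.603°) = -0.6870.
δ = 23.44 × -0.6870 = -16.103° ≈ -16.10°.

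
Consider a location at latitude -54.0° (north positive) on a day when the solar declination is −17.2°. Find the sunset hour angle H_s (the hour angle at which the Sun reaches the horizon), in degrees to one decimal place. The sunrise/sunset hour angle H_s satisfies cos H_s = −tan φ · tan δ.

cos H_s = −tan(-54.0°) · tan(-17.2°) = -0.4261, so H_s = arccos(-0.4261) = 115.22°.

115.2°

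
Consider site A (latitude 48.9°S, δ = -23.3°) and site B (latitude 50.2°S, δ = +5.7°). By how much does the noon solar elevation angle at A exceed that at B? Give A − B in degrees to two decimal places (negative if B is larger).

+30.30°

A: 90° − |-48.9 − (-23.3)| = 64.40°.
B: 90° − |-50.2 − (5.7)| = 34.10°.
A − B = 64.40 − 34.10 = 30.30°.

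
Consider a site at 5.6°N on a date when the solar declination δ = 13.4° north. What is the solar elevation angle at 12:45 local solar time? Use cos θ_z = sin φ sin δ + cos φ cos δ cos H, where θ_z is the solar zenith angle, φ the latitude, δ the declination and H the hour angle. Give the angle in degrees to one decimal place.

76.4°

Hour angle H = 15° × (12.75 − 12) = 11.25°.
cos θ_z = sin(5.6°) sin(13.4°) + cos(5.6°) cos(13.4°) cos(11.25°) = 0.0226 + 0.9495 = 0.9721.
θ_z = arccos(0.9721) = 13.57°, so the elevation is 90° − 13.57° = 76.43°.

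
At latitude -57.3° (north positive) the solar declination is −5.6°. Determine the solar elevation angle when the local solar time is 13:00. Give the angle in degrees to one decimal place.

37.0°

Hour angle H = 15° × (13 − 12) = 15.00°.
cos θ_z = sin φ sin δ + cos φ cos δ cos H = (-0.8415)(-0.0976) + (0.5402)(0.9952)(0.9659) = 0.6014.
θ_z = arccos(0.6014) = 53.03°, so the elevation is 90° − 53.03° = 36.97°.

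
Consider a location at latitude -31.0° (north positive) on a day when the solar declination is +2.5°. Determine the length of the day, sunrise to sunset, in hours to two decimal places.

11.80 hours

−tan φ tan δ = −(-0.6009)(0.0437) = 0.0263; H_s = arccos(0.0263) = 88.49°.
Day length = 2 H_s / 15° h⁻¹ = 176.98° / 15 = 11.799 h.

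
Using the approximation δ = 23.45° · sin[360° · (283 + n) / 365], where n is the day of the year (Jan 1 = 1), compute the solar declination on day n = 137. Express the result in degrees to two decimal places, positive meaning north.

360 × (283 + 137) / 365 = 414.247°; sin(414.247°) = 0.8115.
δ = 23.45 × 0.8115 = 19.030° ≈ +19.03°.

+19.03°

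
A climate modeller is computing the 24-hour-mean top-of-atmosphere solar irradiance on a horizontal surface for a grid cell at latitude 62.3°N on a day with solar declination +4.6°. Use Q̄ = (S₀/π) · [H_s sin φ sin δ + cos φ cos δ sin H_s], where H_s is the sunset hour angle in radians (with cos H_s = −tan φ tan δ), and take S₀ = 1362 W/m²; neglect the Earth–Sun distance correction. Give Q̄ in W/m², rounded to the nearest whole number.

252 W/m²

The sunset hour angle satisfies cos H_s = −tan φ tan δ = -0.1533, giving H_s = 98.82°. In radians, H_s = 1.7247.
H_s sin φ sin δ = 1.7247 × 0.8854 × 0.0802 = 0.1225.
cos φ cos δ sin H_s = 0.4648 × 0.9968 × 0.9882 = 0.4578.
Q̄ = (1362/π) × (0.1225 + 0.4578) = 433.54 × 0.5803 = 251.58 W/m².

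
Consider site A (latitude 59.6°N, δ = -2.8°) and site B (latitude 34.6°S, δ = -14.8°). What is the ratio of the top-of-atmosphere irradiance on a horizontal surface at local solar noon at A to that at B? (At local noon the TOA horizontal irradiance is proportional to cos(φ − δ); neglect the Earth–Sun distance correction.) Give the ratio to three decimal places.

A: cos θ_z = cos(59.6° − (-2.8°)) = 0.4633.
B: cos θ_z = cos(-34.6° − (-14.8°)) = 0.9409.
Ratio A/B = 0.4633 / 0.9409 = 0.4924.

0.492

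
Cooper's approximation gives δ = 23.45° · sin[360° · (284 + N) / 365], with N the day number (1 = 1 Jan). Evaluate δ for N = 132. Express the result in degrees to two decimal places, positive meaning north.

+18.04°

360 × (284 + 132) / 365 = 410.301°; sin(410.301°) = 0.7694.
δ = 23.45 × 0.7694 = 18.042° ≈ +18.04°.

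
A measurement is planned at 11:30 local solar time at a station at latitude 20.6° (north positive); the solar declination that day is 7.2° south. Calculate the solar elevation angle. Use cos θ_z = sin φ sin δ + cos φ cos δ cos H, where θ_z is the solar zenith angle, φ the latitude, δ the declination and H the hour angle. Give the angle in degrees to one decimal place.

Hour angle H = 15° × (11.5 − 12) = -7.50°.
cos θ_z = sin φ sin δ + cos φ cos δ cos H = (0.3518)(-0.1253) + (0.9361)(0.9921)(0.9914) = 0.8766.
θ_z = arccos(0.8766) = 28.77°, so the elevation is 90° − 28.77° = 61.23°.

61.2°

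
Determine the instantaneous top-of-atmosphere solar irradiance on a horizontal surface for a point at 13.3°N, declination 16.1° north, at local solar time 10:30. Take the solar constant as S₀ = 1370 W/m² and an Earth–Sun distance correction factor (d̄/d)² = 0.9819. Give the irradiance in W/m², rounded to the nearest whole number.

1248 W/m²

Hour angle H = 15° × (10.5 − 12) = -22.50°.
cos θ_z = sin φ sin δ + cos φ cos δ cos H = (0.2300)(0.2773) + (0.9732)(0.9608)(0.9239) = 0.9277.
Top-of-atmosphere irradiance = S₀ (d̄/d)² cos θ_z = 1370 × 0.9819 × 0.9277 = 1247.94 W/m².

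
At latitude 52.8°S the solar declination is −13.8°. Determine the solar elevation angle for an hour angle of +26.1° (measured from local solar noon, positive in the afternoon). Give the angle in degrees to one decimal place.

45.8°

cos θ_z = sin φ sin δ + cos φ cos δ cos H = (-0.7965)(-0.2385) + (0.6046)(0.9711)(0.8980) = 0.7172.
θ_z = arccos(0.7172) = 44.18°, so the elevation is 90° − 44.18° = 45.82°.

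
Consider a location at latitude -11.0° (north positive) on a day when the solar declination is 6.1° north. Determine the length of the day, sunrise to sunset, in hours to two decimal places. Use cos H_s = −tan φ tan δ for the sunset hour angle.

The sunset hour angle satisfies cos H_s = −tan φ tan δ = 0.0208, giving H_s = 88.81°.
Day length = 2 H_s / 15° h⁻¹ = 177.62° / 15 = 11.841 h.

11.84 hours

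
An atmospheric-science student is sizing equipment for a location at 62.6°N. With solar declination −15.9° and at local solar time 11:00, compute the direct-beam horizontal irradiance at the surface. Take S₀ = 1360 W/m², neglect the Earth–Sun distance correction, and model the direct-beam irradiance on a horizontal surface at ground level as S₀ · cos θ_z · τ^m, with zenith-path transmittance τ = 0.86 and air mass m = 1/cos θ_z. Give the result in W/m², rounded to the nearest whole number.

Hour angle H = 15° × (11 − 12) = -15.00°.
With φ = 62.6°, δ = -15.9°, H = -15.00°: sin φ sin δ = -0.2432, cos φ cos δ cos H = 0.4275, so cos θ_z = 0.1843.
Air mass m = 1/cos θ_z = 1/0.1843 = 5.426; τ^m = 0.86^5.426 = 0.4412.
Surface direct beam = 1360 × 0.1843 × 0.4412 = 110.59 W/m².

111 W/m²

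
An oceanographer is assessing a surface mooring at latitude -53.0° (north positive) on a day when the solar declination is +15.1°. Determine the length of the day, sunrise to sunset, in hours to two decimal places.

−tan φ tan δ = −(-1.3270)(0.2698) = 0.3580; H_s = arccos(0.3580) = 69.02°.
Day length = 2 H_s / 15° h⁻¹ = 138.04° / 15 = 9.203 h.

9.20 hours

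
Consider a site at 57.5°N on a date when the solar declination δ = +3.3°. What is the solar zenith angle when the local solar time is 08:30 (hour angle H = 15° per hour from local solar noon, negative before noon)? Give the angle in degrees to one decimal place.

Hour angle H = 15° × (8.5 − 12) = -52.50°.
cos θ_z = sin(57.5°) sin(3.3°) + cos(57.5°) cos(3.3°) cos(-52.50°) = 0.0485 + 0.3265 = 0.3750.
θ_z = arccos(0.3750) = 67.98°.

68.0°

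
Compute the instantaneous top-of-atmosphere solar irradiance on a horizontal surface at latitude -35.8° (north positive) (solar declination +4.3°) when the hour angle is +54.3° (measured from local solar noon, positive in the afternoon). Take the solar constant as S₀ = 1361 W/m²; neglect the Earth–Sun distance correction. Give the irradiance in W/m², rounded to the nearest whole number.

583 W/m²

cos θ_z = sin φ sin δ + cos φ cos δ cos H = (-0.5850)(0.0750) + (0.8111)(0.9972)(0.5835) = 0.4281.
Top-of-atmosphere irradiance = S₀ cos θ_z = 1361 × 0.4281 = 582.64 W/m².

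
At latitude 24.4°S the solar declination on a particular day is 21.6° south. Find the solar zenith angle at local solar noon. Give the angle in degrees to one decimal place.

At local solar noon the hour angle is zero, so the zenith angle is |φ − δ| = |-24.4° − (-21.6°)| = 2.8°.

2.8°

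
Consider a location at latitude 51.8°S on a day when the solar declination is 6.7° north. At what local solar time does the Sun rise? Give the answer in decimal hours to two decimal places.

6.57 h

−tan φ tan δ = −(-1.2708)(0.1175) = 0.1493; H_s = arccos(0.1493) = 81.41°.
Sunrise is at 12 − H_s/15 = 12 − 5.427 = 6.573 h local solar time.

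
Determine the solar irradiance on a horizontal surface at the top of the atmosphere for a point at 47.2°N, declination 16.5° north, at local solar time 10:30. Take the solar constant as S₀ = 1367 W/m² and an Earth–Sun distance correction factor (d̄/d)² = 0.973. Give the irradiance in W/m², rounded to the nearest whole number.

Hour angle H = 15° × (10.5 − 12) = -22.50°.
cos θ_z = sin φ sin δ + cos φ cos δ cos H = (0.7337)(0.2840) + (0.6794)(0.9588)(0.9239) = 0.8102.
Top-of-atmosphere irradiance = S₀ (d̄/d)² cos θ_z = 1367 × 0.973 × 0.8102 = 1077.64 W/m².

1078 W/m²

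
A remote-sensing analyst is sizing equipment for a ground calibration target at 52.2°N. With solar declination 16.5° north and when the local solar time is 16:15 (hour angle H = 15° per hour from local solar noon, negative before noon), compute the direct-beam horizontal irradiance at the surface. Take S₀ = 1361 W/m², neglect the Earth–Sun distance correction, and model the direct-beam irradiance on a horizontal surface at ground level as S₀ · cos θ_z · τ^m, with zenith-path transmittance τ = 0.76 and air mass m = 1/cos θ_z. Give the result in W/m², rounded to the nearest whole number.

374 W/m²

Hour angle H = 15° × (16.25 − 12) = 63.75°.
cos θ_z = sin φ sin δ + cos φ cos δ cos H = (0.7902)(0.2840) + (0.6129)(0.9588)(0.4423) = 0.4843.
Air mass m = 1/cos θ_z = 1/0.4843 = 2.065; τ^m = 0.76^2.065 = 0.5674.
Surface direct beam = 1361 × 0.4843 × 0.5674 = 373.99 W/m².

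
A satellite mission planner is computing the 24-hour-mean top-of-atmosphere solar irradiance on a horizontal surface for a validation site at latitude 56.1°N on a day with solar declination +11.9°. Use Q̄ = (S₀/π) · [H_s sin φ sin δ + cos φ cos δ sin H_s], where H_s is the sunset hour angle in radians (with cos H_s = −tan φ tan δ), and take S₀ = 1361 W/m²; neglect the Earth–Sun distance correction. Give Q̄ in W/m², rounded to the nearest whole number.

365 W/m²

−tan φ tan δ = −(1.4882)(0.2107) = -0.3136; H_s = arccos(-0.3136) = 108.28°. In radians, H_s = 1.8898.
H_s sin φ sin δ = 1.8898 × 0.8300 × 0.2062 = 0.3234.
cos φ cos δ sin H_s = 0.5577 × 0.9785 × 0.9495 = 0.5182.
Q̄ = (1361/π) × (0.3234 + 0.5182) = 433.22 × 0.8416 = 364.60 W/m².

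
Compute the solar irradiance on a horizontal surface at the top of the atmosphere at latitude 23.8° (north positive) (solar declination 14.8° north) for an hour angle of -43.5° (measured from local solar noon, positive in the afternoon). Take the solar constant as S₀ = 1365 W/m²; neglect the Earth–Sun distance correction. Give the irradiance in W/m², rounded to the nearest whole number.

1017 W/m²

With φ = 23.8°, δ = 14.8°, H = -43.50°: sin φ sin δ = 0.1031, cos φ cos δ cos H = 0.6417, so cos θ_z = 0.7448.
Top-of-atmosphere irradiance = S₀ cos θ_z = 1365 × 0.7448 = 1016.65 W/m².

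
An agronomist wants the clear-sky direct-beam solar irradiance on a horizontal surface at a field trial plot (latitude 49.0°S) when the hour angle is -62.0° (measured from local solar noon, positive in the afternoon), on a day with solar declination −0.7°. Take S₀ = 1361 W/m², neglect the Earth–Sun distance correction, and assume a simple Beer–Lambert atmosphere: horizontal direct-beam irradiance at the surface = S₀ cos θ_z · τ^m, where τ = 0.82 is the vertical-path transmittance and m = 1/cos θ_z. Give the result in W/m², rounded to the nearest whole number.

231 W/m²

cos θ_z = sin(-49.0°) sin(-0.7°) + cos(-49.0°) cos(-0.7°) cos(-62.00°) = 0.0092 + 0.3080 = 0.3172.
Air mass m = 1/cos θ_z = 1/0.3172 = 3.153; τ^m = 0.82^3.153 = 0.5349.
Surface direct beam = 1361 × 0.3172 × 0.5349 = 230.92 W/m².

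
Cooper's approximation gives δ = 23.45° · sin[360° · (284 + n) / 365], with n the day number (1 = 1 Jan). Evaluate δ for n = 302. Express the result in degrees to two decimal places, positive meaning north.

360 × (284 + 302) / 365 = 577.973°; sin(577.973°) = -0.6153.
δ = 23.45 × -0.6153 = -14.429° ≈ -14.43°.

-14.43°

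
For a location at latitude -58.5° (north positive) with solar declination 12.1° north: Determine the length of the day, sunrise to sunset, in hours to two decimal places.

The sunset hour angle satisfies cos H_s = −tan φ tan δ = 0.3498, giving H_s = 69.52°.
Day length = 2 H_s / 15° h⁻¹ = 139.04° / 15 = 9.269 h.

9.27 hours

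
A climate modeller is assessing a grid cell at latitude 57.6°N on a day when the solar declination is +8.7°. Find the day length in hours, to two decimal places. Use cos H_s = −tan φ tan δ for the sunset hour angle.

13.86 hours

−tan φ tan δ = −(1.5757)(0.1530) = -0.2411; H_s = arccos(-0.2411) = 103.95°.
Day length = 2 H_s / 15° h⁻¹ = 207.90° / 15 = 13.860 h.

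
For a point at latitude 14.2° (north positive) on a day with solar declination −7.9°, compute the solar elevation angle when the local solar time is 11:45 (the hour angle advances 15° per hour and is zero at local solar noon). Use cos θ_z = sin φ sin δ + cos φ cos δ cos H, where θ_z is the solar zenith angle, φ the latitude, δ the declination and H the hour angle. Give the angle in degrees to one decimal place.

Hour angle H = 15° × (11.75 − 12) = -3.75°.
cos θ_z = sin(14.2°) sin(-7.9°) + cos(14.2°) cos(-7.9°) cos(-3.75°) = -0.0337 + 0.9582 = 0.9245.
θ_z = arccos(0.9245) = 22.41°, so the elevation is 90° − 22.41° = 67.59°.

67.6°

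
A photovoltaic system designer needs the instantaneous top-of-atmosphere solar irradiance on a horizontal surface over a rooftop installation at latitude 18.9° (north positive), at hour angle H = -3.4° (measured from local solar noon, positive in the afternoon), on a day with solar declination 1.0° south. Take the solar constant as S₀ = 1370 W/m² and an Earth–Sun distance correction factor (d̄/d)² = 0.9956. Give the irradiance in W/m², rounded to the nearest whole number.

cos θ_z = sin(18.9°) sin(-1.0°) + cos(18.9°) cos(-1.0°) cos(-3.40°) = -0.0057 + 0.9443 = 0.9386.
Top-of-atmosphere irradiance = S₀ (d̄/d)² cos θ_z = 1370 × 0.9956 × 0.9386 = 1280.22 W/m².

1280 W/m²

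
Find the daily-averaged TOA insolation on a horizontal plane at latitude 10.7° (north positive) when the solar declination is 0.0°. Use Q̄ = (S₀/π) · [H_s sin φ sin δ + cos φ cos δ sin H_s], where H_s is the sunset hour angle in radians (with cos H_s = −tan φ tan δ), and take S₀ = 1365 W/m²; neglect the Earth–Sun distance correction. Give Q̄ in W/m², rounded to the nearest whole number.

The sunset hour angle satisfies cos H_s = −tan φ tan δ = 0.0000, giving H_s = 90.00°. In radians, H_s = 1.5708.
H_s sin φ sin δ = 1.5708 × 0.1857 × 0.0000 = 0.0000.
cos φ cos δ sin H_s = 0.9826 × 1.0000 × 1.0000 = 0.9826.
Q̄ = (1365/π) × (0.0000 + 0.9826) = 434.49 × 0.9826 = 426.93 W/m².

427 W/m²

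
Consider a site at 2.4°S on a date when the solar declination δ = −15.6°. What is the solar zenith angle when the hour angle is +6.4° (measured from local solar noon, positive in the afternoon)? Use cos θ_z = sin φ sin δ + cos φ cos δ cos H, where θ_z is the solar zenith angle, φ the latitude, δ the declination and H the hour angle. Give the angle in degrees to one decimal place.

14.6°

cos θ_z = sin(-2.4°) sin(-15.6°) + cos(-2.4°) cos(-15.6°) cos(6.40°) = 0.0113 + 0.9563 = 0.9676.
θ_z = arccos(0.9676) = 14.62°.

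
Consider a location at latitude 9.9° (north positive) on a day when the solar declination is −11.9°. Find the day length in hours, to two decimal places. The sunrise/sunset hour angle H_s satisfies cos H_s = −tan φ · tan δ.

The sunset hour angle satisfies cos H_s = −tan φ tan δ = 0.0368, giving H_s = 87.89°.
Day length = 2 H_s / 15° h⁻¹ = 175.78° / 15 = 11.719 h.

11.72 hours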